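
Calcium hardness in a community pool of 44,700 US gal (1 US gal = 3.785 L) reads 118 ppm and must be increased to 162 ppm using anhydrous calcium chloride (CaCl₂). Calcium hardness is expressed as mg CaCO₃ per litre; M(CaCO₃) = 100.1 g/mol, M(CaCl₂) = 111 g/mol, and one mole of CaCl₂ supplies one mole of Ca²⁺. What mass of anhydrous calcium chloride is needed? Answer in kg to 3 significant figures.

Volume: 44,700 US gal × 3.785 L/gal = 169,190 L.
Hardness to add: (162 − 118) = 44 mg/L as CaCO₃ × 169,190 L = 7444 g as CaCO₃.
Moles of Ca²⁺ (1 mol Ca²⁺ ≡ 1 mol CaCO₃): 7444 / 100.1 g/mol = 74.37 mol.
Mass of CaCl₂: 74.37 × 111 = 8255 g.

8.25 kg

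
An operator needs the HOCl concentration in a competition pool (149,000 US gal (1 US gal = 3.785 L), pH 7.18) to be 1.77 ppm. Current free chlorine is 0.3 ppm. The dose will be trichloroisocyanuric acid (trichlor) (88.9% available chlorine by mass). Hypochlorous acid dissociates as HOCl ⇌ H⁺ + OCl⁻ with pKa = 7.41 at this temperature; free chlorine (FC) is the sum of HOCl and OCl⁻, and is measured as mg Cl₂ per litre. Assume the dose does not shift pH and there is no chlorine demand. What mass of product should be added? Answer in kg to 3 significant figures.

1.59 kg

Volume: 149,000 US gal × 3.785 L/gal = 563,965 L.
[OCl⁻]/[HOCl] = 10^(pH − pKa) = 10^(7.18 − 7.41) = 0.5888; fraction as HOCl = 1/(1 + 0.5888) = 0.6294.
Free chlorine required for 1.77 ppm HOCl: 1.77 / 0.6294 = 2.812 ppm.
FC to add: 2.812 − 0.3 = 2.512 mg/L as Cl₂.
Cl₂ equivalent: 2.512 mg/L × 563,965 L = 1417 g.
Product at 88.9% available Cl: 1417 / 0.889 = 1594 g.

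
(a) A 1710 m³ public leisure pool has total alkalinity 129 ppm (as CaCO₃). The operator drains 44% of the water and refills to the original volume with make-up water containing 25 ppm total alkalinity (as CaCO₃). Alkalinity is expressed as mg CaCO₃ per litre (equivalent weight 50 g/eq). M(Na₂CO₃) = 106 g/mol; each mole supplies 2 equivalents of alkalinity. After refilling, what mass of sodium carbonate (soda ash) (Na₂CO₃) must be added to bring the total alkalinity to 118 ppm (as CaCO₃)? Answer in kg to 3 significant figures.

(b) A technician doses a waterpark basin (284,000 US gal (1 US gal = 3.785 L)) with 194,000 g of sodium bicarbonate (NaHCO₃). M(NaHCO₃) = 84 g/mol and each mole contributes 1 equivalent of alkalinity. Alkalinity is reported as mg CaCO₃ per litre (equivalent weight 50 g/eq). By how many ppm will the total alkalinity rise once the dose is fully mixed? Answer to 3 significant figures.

(a) 63.0 kg; (b) 107 ppm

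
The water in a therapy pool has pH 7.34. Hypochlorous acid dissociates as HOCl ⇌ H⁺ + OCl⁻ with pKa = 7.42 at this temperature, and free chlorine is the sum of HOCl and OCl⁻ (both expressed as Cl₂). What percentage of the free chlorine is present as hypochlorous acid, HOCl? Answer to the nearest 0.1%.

54.6%

[OCl⁻]/[HOCl] = 10^(pH − pKa) = 10^(7.34 − 7.42) = 10^-0.08 = 0.8318.
Fraction as HOCl = 1 / (1 + 0.8318) = 0.5459.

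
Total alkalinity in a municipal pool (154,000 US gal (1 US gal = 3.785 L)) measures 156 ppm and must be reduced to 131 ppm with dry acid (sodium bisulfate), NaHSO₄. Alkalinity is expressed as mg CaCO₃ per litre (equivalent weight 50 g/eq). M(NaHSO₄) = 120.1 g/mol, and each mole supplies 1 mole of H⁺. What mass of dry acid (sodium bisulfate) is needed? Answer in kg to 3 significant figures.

Volume: 154,000 US gal × 3.785 L/gal = 582,890 L.
Alkalinity to neutralize: (156 − 131) = 25 mg/L as CaCO₃ × 582,890 L = 14,570 g as CaCO₃.
Equivalents of H⁺ required: 14,570 ÷ 50 g/eq = 291.4 eq = 291.4 mol NaHSO₄.
Mass of NaHSO₄: 291.4 × 120.1 = 35,000 g.

35.0 kg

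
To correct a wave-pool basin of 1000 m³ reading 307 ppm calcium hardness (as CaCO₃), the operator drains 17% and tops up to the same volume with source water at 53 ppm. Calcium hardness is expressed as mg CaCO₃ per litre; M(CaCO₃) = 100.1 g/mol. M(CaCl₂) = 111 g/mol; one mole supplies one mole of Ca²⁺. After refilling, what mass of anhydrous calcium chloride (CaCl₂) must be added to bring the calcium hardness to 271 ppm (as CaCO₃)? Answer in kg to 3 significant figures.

Volume: 1000 m³ = 1,000,000 L.
After draining 17% and refilling: 307 × 0.83 + 53 × 0.17 = 263.82 ppm.
Deficit to target: 271 − 263.82 = 7.18 mg/L.
As CaCO₃: 7.18 mg/L × 1,000,000 L = 7180 g; ÷ 100.1 = 71.73 mol Ca²⁺.
Mass: 71.73 × 111 = 7962 g.

7.96 kg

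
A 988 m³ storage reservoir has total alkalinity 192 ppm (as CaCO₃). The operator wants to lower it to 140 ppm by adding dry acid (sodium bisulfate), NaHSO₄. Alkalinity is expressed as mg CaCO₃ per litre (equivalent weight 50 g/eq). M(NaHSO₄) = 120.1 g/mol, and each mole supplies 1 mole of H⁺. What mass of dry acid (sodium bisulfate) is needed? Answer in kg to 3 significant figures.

123 kg

Volume: 988 m³ = 988,000 L.
Alkalinity to neutralize: (192 − 140) = 52 mg/L as CaCO₃ × 988,000 L = 51,380 g as CaCO₃.
Equivalents of H⁺ required: 51,380 ÷ 50 g/eq = 1028 eq = 1028 mol NaHSO₄.
Mass of NaHSO₄: 1028 × 120.1 = 123,400 g.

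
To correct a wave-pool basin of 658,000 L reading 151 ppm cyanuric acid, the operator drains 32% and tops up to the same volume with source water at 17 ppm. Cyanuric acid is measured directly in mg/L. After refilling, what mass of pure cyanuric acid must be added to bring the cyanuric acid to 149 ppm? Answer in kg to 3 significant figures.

After draining 32% and refilling: 151 × 0.68 + 17 × 0.32 = 108.12 ppm.
Deficit to target: 149 − 108.12 = 40.88 mg/L.
Mass: 40.88 mg/L × 658,000 L = 26,900 g cyanuric acid.

26.9 kg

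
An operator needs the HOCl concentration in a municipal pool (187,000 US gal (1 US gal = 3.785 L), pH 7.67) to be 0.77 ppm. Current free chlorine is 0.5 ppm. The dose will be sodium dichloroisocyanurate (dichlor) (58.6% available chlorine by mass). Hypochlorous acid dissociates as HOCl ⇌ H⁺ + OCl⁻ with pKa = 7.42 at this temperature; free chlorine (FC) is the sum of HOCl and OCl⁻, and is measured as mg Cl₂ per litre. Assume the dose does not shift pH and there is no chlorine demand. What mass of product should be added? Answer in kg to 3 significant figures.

1.98 kg

Volume: 187,000 US gal × 3.785 L/gal = 707,795 L.
[OCl⁻]/[HOCl] = 10^(pH − pKa) = 10^(7.67 − 7.42) = 1.778; fraction as HOCl = 1/(1 + 1.778) = 0.3599.
Free chlorine required for 0.77 ppm HOCl: 0.77 / 0.3599 = 2.139 ppm.
FC to add: 2.139 − 0.5 = 1.639 mg/L as Cl₂.
Cl₂ equivalent: 1.639 mg/L × 707,795 L = 1160 g.
Product at 58.6% available Cl: 1160 / 0.586 = 1980 g.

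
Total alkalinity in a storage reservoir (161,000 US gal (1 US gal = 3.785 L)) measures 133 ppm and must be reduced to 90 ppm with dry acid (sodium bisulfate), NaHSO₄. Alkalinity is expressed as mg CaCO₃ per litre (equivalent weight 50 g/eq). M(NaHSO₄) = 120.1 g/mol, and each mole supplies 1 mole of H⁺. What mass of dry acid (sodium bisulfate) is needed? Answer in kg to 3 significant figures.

62.9 kg

Volume: 161,000 US gal × 3.785 L/gal = 609,385 L.
Alkalinity to neutralize: (133 − 90) = 43 mg/L as CaCO₃ × 609,385 L = 26,200 g as CaCO₃.
Equivalents of H⁺ required: 26,200 ÷ 50 g/eq = 524.1 eq = 524.1 mol NaHSO₄.
Mass of NaHSO₄: 524.1 × 120.1 = 62,940 g.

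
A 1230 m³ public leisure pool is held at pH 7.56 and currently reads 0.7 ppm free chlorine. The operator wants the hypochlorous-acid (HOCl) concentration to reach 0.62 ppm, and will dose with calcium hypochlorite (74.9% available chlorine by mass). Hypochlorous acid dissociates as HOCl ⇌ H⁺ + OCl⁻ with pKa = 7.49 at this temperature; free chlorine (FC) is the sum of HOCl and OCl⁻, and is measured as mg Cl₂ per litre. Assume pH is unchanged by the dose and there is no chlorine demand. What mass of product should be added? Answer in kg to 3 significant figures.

Volume: 1230 m³ = 1,230,000 L.
[OCl⁻]/[HOCl] = 10^(pH − pKa) = 10^(7.56 − 7.49) = 1.175; fraction as HOCl = 1/(1 + 1.175) = 0.4598.
Free chlorine required for 0.62 ppm HOCl: 0.62 / 0.4598 = 1.348 ppm.
FC to add: 1.348 − 0.7 = 0.6484 mg/L as Cl₂.
Cl₂ equivalent: 0.6484 mg/L × 1,230,000 L = 797.6 g.
Product at 74.9% available Cl: 797.6 / 0.749 = 1065 g.

1.06 kg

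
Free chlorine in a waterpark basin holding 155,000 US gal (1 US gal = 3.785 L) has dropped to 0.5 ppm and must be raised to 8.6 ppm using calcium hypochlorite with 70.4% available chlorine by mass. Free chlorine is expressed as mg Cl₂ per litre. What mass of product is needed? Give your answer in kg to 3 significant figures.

Volume: 155,000 US gal × 3.785 L/gal = 586,675 L.
Chlorine deficit: 8.6 − 0.5 = 8.1 ppm = 8.1 mg/L as Cl₂.
Cl₂ equivalent needed: 8.1 mg/L × 586,675 L = 4,752,000 mg = 4752 g.
Product at 70.4% available chlorine: 4752 / 0.704 = 6750 g.

6.75 kg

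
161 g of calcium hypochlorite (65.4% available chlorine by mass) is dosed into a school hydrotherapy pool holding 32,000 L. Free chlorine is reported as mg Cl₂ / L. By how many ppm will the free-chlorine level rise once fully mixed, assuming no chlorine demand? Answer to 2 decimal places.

Available chlorine delivered: 161 g × 0.654 = 105.3 g as Cl₂.
Concentration rise: 105.3 g / 32,000 L = 3.29 mg/L = 3.29 ppm.

3.29 ppm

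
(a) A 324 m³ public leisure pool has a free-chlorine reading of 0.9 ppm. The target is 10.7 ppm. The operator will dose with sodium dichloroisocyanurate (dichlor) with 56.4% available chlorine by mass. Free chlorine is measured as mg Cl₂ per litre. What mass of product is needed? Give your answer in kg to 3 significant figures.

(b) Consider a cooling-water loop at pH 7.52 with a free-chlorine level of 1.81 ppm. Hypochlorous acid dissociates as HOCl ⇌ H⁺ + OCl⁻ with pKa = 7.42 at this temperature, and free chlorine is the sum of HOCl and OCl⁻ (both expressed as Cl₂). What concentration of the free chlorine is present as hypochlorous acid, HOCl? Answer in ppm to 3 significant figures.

(a) 5.63 kg; (b) 0.801 ppm

(a) Volume: 324 m³ = 324,000 L.
(a) Chlorine deficit: 10.7 − 0.9 = 9.8 ppm = 9.8 mg/L as Cl₂.
(a) Cl₂ equivalent needed: 9.8 mg/L × 324,000 L = 3,175,000 mg = 3175 g.
(a) Product at 56.4% available chlorine: 3175 / 0.564 = 5630 g.

(b) [OCl⁻]/[HOCl] = 10^(pH − pKa) = 10^(7.52 − 7.42) = 10^0.10 = 1.259.
(b) Fraction as HOCl = 1 / (1 + 1.259) = 0.4427.
(b) HOCl = 0.4427 × 1.81 ppm = 0.8013 ppm.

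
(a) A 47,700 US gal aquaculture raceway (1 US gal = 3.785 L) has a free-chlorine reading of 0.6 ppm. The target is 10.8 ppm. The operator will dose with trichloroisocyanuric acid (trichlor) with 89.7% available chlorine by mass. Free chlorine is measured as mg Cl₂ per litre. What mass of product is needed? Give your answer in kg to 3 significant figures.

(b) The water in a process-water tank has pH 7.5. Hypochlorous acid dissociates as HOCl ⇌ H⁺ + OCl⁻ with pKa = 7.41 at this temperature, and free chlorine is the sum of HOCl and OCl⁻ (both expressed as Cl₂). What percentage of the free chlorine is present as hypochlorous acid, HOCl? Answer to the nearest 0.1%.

(a) Volume: 47,700 US gal × 3.785 L/gal = 180,544 L.
(a) Chlorine deficit: 10.8 − 0.6 = 10.2 ppm = 10.2 mg/L as Cl₂.
(a) Cl₂ equivalent needed: 10.2 mg/L × 180,544 L = 1,842,000 mg = 1842 g.
(a) Product at 89.7% available chlorine: 1842 / 0.897 = 2053 g.

(b) [OCl⁻]/[HOCl] = 10^(pH − pKa) = 10^(7.5 − 7.41) = 10^0.09 = 1.23.
(b) Fraction as HOCl = 1 / (1 + 1.23) = 0.4484.

(a) 2.05 kg; (b) 44.8%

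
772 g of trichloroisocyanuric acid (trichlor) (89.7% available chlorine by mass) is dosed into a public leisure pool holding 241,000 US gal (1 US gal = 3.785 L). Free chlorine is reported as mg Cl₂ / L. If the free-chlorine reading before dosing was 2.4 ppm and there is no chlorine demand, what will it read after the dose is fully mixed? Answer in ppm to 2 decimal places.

Volume: 241,000 US gal × 3.785 L/gal = 912,185 L.
Available chlorine delivered: 772 g × 0.897 = 692.5 g as Cl₂.
Concentration rise: 692.5 g / 912,185 L = 0.7591 mg/L = 0.76 ppm.
Final FC: 2.4 + 0.76 = 3.16 ppm.

3.16 ppm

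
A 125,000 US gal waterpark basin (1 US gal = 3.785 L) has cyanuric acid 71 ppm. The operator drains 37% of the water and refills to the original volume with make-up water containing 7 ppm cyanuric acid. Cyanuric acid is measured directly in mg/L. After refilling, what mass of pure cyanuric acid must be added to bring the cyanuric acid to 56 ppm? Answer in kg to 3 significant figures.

Volume: 125,000 US gal × 3.785 L/gal = 473,125 L.
After draining 37% and refilling: 71 × 0.63 + 7 × 0.37 = 47.32 ppm.
Deficit to target: 56 − 47.32 = 8.68 mg/L.
Mass: 8.68 mg/L × 473,125 L = 4107 g cyanuric acid.

4.11 kg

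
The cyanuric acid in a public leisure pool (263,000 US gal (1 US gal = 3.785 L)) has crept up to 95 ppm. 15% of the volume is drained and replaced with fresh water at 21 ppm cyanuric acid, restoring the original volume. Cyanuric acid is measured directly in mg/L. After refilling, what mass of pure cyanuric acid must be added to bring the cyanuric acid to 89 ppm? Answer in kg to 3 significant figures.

5.08 kg

Volume: 263,000 US gal × 3.785 L/gal = 995,455 L.
After draining 15% and refilling: 95 × 0.85 + 21 × 0.15 = 83.9 ppm.
Deficit to target: 89 − 83.9 = 5.1 mg/L.
Mass: 5.1 mg/L × 995,455 L = 5077 g cyanuric acid.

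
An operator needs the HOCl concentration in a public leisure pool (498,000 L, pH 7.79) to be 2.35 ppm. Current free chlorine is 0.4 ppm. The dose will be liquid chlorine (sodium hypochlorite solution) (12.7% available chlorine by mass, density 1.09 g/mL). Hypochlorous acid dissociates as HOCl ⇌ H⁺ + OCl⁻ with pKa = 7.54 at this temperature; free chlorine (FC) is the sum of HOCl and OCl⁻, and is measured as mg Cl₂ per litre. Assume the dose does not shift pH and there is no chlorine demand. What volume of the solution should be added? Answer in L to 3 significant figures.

[OCl⁻]/[HOCl] = 10^(pH − pKa) = 10^(7.79 − 7.54) = 1.778; fraction as HOCl = 1/(1 + 1.778) = 0.3599.
Free chlorine required for 2.35 ppm HOCl: 2.35 / 0.3599 = 6.529 ppm.
FC to add: 6.529 − 0.4 = 6.129 mg/L as Cl₂.
Cl₂ equivalent: 6.129 mg/L × 498,000 L = 3052 g.
Product at 12.7% available Cl: 3052 / 0.127 = 24,030 g.
Volume: 24,030 g ÷ 1.09 g/mL = 22,050 mL.

22.0 L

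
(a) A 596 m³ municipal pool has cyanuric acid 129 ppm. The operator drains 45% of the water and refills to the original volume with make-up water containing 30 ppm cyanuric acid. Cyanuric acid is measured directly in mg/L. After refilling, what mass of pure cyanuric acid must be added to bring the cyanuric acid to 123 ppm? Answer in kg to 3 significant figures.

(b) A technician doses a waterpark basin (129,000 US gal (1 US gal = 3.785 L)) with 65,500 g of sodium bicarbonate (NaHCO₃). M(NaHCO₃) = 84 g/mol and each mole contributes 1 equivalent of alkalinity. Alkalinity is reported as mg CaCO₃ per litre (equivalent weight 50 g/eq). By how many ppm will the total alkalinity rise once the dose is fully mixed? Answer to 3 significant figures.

(a) Volume: 596 m³ = 596,000 L.
(a) After draining 45% and refilling: 129 × 0.55 + 30 × 0.45 = 84.45 ppm.
(a) Deficit to target: 123 − 84.45 = 38.55 mg/L.
(a) Mass: 38.55 mg/L × 596,000 L = 22,980 g cyanuric acid.

(b) Volume: 129,000 US gal × 3.785 L/gal = 488,265 L.
(b) Moles of NaHCO₃: 65,500 g ÷ 84 g/mol = 779.8 mol → 779.8 eq of alkalinity.
(b) As CaCO₃: 779.8 eq × 50 g/eq = 38,990 g.
(b) Rise: 38,990 g / 488,265 L × 1000 = 79.85 mg/L.

(a) 23.0 kg; (b) 79.9 ppm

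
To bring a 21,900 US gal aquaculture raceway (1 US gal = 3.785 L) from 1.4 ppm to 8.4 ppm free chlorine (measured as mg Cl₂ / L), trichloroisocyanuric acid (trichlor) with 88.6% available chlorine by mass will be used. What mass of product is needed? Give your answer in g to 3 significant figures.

Volume: 21,900 US gal × 3.785 L/gal = 82,892 L.
Chlorine deficit: 8.4 − 1.4 = 7 ppm = 7 mg/L as Cl₂.
Cl₂ equivalent needed: 7 mg/L × 82,892 L = 580,200 mg = 580.2 g.
Product at 88.6% available chlorine: 580.2 / 0.886 = 654.9 g.

655 g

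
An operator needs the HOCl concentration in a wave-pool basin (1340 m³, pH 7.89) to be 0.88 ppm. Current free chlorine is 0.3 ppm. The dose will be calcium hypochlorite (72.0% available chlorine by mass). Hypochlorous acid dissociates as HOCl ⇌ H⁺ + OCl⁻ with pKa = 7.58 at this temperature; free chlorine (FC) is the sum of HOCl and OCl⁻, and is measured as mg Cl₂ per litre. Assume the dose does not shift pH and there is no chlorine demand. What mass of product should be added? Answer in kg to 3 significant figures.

Volume: 1340 m³ = 1,340,000 L.
[OCl⁻]/[HOCl] = 10^(pH − pKa) = 10^(7.89 − 7.58) = 2.042; fraction as HOCl = 1/(1 + 2.042) = 0.3288.
Free chlorine required for 0.88 ppm HOCl: 0.88 / 0.3288 = 2.677 ppm.
FC to add: 2.677 − 0.3 = 2.377 mg/L as Cl₂.
Cl₂ equivalent: 2.377 mg/L × 1,340,000 L = 3185 g.
Product at 72.0% available Cl: 3185 / 0.72 = 4423 g.

4.42 kg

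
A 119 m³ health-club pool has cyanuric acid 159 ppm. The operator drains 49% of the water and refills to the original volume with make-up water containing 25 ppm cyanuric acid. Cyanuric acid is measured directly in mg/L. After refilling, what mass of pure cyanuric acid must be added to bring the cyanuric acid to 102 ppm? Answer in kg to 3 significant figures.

1.03 kg

Volume: 119 m³ = 119,000 L.
After draining 49% and refilling: 159 × 0.51 + 25 × 0.49 = 93.34 ppm.
Deficit to target: 102 − 93.34 = 8.66 mg/L.
Mass: 8.66 mg/L × 119,000 L = 1031 g cyanuric acid.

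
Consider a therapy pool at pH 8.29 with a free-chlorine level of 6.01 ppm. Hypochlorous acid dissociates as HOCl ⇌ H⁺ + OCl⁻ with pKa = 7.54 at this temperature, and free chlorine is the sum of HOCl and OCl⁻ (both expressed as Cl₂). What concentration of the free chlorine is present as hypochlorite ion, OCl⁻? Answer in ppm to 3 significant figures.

[OCl⁻]/[HOCl] = 10^(pH − pKa) = 10^(8.29 − 7.54) = 10^0.75 = 5.623.
Fraction as HOCl = 1 / (1 + 5.623) = 0.151.
OCl⁻ = (1 − 0.151) × 6.01 ppm = 5.103 ppm.

5.10 ppm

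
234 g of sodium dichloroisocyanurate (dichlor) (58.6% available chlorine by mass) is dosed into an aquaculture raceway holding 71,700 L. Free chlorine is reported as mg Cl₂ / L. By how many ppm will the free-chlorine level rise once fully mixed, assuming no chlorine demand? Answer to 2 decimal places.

1.91 ppm

Available chlorine delivered: 234 g × 0.586 = 137.1 g as Cl₂.
Concentration rise: 137.1 g / 71,700 L = 1.912 mg/L = 1.91 ppm.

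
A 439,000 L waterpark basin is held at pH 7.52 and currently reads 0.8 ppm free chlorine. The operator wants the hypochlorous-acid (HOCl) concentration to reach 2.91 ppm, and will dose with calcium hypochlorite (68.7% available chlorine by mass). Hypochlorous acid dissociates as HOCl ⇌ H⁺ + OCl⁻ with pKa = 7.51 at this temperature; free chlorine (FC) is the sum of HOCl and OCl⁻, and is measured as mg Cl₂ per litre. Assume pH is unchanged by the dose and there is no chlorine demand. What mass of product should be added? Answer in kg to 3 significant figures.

3.25 kg

[OCl⁻]/[HOCl] = 10^(pH − pKa) = 10^(7.52 − 7.51) = 1.023; fraction as HOCl = 1/(1 + 1.023) = 0.4942.
Free chlorine required for 2.91 ppm HOCl: 2.91 / 0.4942 = 5.888 ppm.
FC to add: 5.888 − 0.8 = 5.088 mg/L as Cl₂.
Cl₂ equivalent: 5.088 mg/L × 439,000 L = 2234 g.
Product at 68.7% available Cl: 2234 / 0.687 = 3251 g.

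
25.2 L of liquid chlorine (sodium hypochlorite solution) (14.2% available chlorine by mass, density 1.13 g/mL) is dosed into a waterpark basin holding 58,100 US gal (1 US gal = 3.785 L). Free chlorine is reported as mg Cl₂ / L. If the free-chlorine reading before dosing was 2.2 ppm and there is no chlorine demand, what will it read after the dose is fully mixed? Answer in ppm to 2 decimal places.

20.59 ppm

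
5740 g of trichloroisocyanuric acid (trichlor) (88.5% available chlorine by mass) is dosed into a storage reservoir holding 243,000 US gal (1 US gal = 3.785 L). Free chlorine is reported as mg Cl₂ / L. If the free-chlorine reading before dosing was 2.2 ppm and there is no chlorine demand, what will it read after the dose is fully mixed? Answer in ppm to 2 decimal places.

7.72 ppm

Volume: 243,000 US gal × 3.785 L/gal = 919,755 L.
Available chlorine delivered: 5740 g × 0.885 = 5080 g as Cl₂.
Concentration rise: 5080 g / 919,755 L = 5.523 mg/L = 5.52 ppm.
Final FC: 2.2 + 5.52 = 7.72 ppm.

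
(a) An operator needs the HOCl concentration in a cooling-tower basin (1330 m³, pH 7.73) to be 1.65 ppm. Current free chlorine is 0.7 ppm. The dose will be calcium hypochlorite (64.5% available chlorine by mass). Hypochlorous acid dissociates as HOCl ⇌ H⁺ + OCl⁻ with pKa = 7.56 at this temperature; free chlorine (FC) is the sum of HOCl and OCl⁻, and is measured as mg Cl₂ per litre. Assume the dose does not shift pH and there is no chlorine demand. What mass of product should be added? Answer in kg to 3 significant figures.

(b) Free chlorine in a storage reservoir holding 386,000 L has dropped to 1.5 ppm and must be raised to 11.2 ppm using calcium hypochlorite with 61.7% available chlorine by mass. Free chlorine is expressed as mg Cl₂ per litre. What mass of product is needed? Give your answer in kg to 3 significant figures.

(a) 6.99 kg; (b) 6.07 kg

(a) Volume: 1330 m³ = 1,330,000 L.
(a) [OCl⁻]/[HOCl] = 10^(pH − pKa) = 10^(7.73 − 7.56) = 1.479; fraction as HOCl = 1/(1 + 1.479) = 0.4034.
(a) Free chlorine required for 1.65 ppm HOCl: 1.65 / 0.4034 = 4.091 ppm.
(a) FC to add: 4.091 − 0.7 = 3.391 mg/L as Cl₂.
(a) Cl₂ equivalent: 3.391 mg/L × 1,330,000 L = 4509 g.
(a) Product at 64.5% available Cl: 4509 / 0.645 = 6991 g.

(b) Chlorine deficit: 11.2 − 1.5 = 9.7 ppm = 9.7 mg/L as Cl₂.
(b) Cl₂ equivalent needed: 9.7 mg/L × 386,000 L = 3,744,000 mg = 3744 g.
(b) Product at 61.7% available chlorine: 3744 / 0.617 = 6068 g.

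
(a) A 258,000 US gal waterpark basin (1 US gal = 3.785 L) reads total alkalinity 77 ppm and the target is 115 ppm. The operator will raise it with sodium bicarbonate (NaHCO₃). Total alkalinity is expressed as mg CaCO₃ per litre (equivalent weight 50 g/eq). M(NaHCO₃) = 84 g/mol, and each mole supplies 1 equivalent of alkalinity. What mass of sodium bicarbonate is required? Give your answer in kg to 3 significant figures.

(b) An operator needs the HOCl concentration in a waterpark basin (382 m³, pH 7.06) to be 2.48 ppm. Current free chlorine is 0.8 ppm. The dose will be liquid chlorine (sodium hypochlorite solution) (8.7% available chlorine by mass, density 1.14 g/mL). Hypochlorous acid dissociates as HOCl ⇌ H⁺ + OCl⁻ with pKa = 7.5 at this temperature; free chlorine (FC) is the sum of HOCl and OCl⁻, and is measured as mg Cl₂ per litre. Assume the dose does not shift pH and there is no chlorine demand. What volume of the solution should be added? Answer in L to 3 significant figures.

(a) Volume: 258,000 US gal × 3.785 L/gal = 976,530 L.
(a) Alkalinity to add: (115 − 77) = 38 mg/L as CaCO₃ × 976,530 L = 37,110 g as CaCO₃.
(a) Equivalents: 37,110 g ÷ 50 g/eq = 742.2 eq.
(a) NaHCO₃ supplies 1 eq per mole → 742.2 mol.
(a) Mass: 742.2 mol × 84 g/mol = 62,340 g.

(b) Volume: 382 m³ = 382,000 L.
(b) [OCl⁻]/[HOCl] = 10^(pH − pKa) = 10^(7.06 − 7.5) = 0.3631; fraction as HOCl = 1/(1 + 0.3631) = 0.7336.
(b) Free chlorine required for 2.48 ppm HOCl: 2.48 / 0.7336 = 3.38 ppm.
(b) FC to add: 3.38 − 0.8 = 2.58 mg/L as Cl₂.
(b) Cl₂ equivalent: 2.58 mg/L × 382,000 L = 985.7 g.
(b) Product at 8.7% available Cl: 985.7 / 0.087 = 11,330 g.
(b) Volume: 11,330 g ÷ 1.14 g/mL = 9939 mL.

(a) 62.3 kg; (b) 9.94 L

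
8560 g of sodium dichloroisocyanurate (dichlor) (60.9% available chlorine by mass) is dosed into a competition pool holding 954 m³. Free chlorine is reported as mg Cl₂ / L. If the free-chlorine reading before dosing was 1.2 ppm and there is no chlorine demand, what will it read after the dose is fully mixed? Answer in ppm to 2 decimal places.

6.66 ppm

Volume: 954 m³ = 954,000 L.
Available chlorine delivered: 8560 g × 0.609 = 5213 g as Cl₂.
Concentration rise: 5213 g / 954,000 L = 5.464 mg/L = 5.46 ppm.
Final FC: 1.2 + 5.46 = 6.66 ppm.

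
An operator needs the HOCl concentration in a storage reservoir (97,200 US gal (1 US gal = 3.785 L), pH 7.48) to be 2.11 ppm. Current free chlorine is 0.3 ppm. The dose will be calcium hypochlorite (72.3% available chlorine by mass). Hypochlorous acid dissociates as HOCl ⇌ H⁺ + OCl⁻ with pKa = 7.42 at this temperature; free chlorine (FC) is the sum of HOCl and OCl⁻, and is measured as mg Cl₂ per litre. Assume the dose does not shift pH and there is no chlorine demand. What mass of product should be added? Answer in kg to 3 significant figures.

2.15 kg

Volume: 97,200 US gal × 3.785 L/gal = 367,902 L.
[OCl⁻]/[HOCl] = 10^(pH − pKa) = 10^(7.48 − 7.42) = 1.148; fraction as HOCl = 1/(1 + 1.148) = 0.4655.
Free chlorine required for 2.11 ppm HOCl: 2.11 / 0.4655 = 4.533 ppm.
FC to add: 4.533 − 0.3 = 4.233 mg/L as Cl₂.
Cl₂ equivalent: 4.233 mg/L × 367,902 L = 1557 g.
Product at 72.3% available Cl: 1557 / 0.723 = 2154 g.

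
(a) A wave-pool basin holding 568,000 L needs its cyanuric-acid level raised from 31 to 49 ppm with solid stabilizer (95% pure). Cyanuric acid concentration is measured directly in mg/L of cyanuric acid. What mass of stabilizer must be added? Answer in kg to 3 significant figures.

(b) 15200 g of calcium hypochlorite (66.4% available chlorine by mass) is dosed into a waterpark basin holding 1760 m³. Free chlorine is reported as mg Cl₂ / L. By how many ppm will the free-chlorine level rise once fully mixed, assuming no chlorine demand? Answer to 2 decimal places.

(a) 10.8 kg; (b) 5.73 ppm

(a) CYA to add: (49 − 31) = 18 mg/L × 568,000 L = 10,220 g cyanuric acid.
(a) At 95% purity: 10,220 / 0.95 = 10,760 g product.

(b) Volume: 1760 m³ = 1,760,000 L.
(b) Available chlorine delivered: 15,200 g × 0.664 = 10,090 g as Cl₂.
(b) Concentration rise: 10,090 g / 1,760,000 L = 5.735 mg/L = 5.73 ppm.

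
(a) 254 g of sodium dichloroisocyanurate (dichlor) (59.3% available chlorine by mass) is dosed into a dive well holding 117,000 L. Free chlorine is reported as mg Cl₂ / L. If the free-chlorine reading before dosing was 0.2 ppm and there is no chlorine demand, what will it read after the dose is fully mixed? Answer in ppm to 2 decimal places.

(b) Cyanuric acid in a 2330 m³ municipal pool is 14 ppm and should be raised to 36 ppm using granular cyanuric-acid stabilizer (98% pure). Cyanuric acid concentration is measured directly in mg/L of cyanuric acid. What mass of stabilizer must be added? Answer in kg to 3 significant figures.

(a) Available chlorine delivered: 254 g × 0.593 = 150.6 g as Cl₂.
(a) Concentration rise: 150.6 g / 117,000 L = 1.287 mg/L = 1.29 ppm.
(a) Final FC: 0.2 + 1.29 = 1.49 ppm.

(b) Volume: 2330 m³ = 2,330,000 L.
(b) CYA to add: (36 − 14) = 22 mg/L × 2,330,000 L = 51,260 g cyanuric acid.
(b) At 98% purity: 51,260 / 0.98 = 52,310 g product.

(a) 1.49 ppm; (b) 52.3 kg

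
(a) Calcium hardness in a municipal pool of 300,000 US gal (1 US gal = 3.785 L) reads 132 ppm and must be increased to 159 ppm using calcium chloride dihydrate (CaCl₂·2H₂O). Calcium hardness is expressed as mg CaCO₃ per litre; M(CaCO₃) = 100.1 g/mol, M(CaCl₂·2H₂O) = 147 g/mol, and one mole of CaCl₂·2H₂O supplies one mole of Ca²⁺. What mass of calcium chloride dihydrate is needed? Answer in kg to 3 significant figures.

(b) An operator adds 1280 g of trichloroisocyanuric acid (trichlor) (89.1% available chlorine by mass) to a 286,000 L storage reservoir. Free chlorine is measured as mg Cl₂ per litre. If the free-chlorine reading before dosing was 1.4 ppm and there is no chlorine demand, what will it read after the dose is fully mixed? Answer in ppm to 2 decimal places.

(a) 45.0 kg; (b) 5.39 ppm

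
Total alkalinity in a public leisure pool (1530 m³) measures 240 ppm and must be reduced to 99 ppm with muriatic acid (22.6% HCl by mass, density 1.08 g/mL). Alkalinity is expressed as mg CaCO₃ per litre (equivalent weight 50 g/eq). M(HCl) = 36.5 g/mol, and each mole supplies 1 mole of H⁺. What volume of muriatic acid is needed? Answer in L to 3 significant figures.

645 L

Volume: 1530 m³ = 1,530,000 L.
Alkalinity to neutralize: (240 − 99) = 141 mg/L as CaCO₃ × 1,530,000 L = 215,700 g as CaCO₃.
Equivalents of H⁺ required: 215,700 ÷ 50 g/eq = 4315 eq = 4315 mol HCl.
Mass of HCl: 4315 × 36.5 = 157,500 g.
Mass of 22.6% solution: 157,500 / 0.226 = 696,800 g.
Volume: 696,800 g ÷ 1.08 g/mL = 645,200 mL.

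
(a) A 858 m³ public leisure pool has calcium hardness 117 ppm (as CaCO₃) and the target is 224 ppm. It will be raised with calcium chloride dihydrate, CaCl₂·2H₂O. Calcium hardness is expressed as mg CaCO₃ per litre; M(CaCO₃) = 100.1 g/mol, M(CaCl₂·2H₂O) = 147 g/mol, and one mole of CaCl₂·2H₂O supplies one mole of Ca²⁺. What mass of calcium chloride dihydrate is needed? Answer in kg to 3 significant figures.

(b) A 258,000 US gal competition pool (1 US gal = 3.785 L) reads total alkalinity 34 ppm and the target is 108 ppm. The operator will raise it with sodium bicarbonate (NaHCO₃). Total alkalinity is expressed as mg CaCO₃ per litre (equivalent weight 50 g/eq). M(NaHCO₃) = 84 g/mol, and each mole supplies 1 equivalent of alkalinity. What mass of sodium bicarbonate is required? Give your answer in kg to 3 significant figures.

(a) Volume: 858 m³ = 858,000 L.
(a) Hardness to add: (224 − 117) = 107 mg/L as CaCO₃ × 858,000 L = 91,810 g as CaCO₃.
(a) Moles of Ca²⁺ (1 mol Ca²⁺ ≡ 1 mol CaCO₃): 91,810 / 100.1 g/mol = 917.1 mol.
(a) Mass of CaCl₂·2H₂O: 917.1 × 147 = 134,800 g.

(b) Volume: 258,000 US gal × 3.785 L/gal = 976,530 L.
(b) Alkalinity to add: (108 − 34) = 74 mg/L as CaCO₃ × 976,530 L = 72,260 g as CaCO₃.
(b) Equivalents: 72,260 g ÷ 50 g/eq = 1445 eq.
(b) NaHCO₃ supplies 1 eq per mole → 1445 mol.
(b) Mass: 1445 mol × 84 g/mol = 121,400 g.

(a) 135 kg; (b) 121 kg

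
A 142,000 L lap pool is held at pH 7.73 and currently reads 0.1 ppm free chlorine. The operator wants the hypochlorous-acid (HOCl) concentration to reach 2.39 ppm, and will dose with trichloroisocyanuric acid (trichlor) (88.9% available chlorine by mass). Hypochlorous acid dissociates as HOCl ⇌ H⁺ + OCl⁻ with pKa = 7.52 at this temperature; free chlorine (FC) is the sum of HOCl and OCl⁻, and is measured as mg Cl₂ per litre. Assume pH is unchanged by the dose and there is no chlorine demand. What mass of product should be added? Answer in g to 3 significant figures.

985 g

[OCl⁻]/[HOCl] = 10^(pH − pKa) = 10^(7.73 − 7.52) = 1.622; fraction as HOCl = 1/(1 + 1.622) = 0.3814.
Free chlorine required for 2.39 ppm HOCl: 2.39 / 0.3814 = 6.266 ppm.
FC to add: 6.266 − 0.1 = 6.166 mg/L as Cl₂.
Cl₂ equivalent: 6.166 mg/L × 142,000 L = 875.6 g.
Product at 88.9% available Cl: 875.6 / 0.889 = 984.9 g.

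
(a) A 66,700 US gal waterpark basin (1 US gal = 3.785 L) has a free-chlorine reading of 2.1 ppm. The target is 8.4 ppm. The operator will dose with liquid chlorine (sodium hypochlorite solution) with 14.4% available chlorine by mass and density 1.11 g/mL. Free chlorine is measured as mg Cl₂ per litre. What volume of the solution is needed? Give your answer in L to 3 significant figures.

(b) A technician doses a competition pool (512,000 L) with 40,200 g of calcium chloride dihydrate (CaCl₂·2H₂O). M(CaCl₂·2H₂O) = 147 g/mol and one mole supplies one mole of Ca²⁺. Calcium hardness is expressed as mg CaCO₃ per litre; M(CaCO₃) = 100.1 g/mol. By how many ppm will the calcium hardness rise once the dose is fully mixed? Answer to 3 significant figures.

(a) 9.95 L; (b) 53.5 ppm

(a) Volume: 66,700 US gal × 3.785 L/gal = 252,460 L.
(a) Chlorine deficit: 8.4 − 2.1 = 6.3 ppm = 6.3 mg/L as Cl₂.
(a) Cl₂ equivalent needed: 6.3 mg/L × 252,460 L = 1,590,000 mg = 1590 g.
(a) Product at 14.4% available chlorine: 1590 / 0.144 = 11,050 g.
(a) Volume at density 1.11 g/mL: 11,050 g ÷ 1.11 g/mL = 9951 mL.

(b) Moles of Ca²⁺: 40,200 g ÷ 147 g/mol = 273.5 mol.
(b) As CaCO₃: 273.5 mol × 100.1 g/mol = 27,370 g.
(b) Rise: 27,370 g / 512,000 L × 1000 = 53.47 mg/L.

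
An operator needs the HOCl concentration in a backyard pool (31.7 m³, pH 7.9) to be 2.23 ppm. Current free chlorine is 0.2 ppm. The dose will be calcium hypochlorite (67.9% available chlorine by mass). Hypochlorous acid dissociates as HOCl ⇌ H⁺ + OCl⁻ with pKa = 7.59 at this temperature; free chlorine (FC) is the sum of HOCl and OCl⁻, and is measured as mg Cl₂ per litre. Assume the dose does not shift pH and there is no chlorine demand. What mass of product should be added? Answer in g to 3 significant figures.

307 g

Volume: 31.7 m³ = 31,700 L.
[OCl⁻]/[HOCl] = 10^(pH − pKa) = 10^(7.9 − 7.59) = 2.042; fraction as HOCl = 1/(1 + 2.042) = 0.3288.
Free chlorine required for 2.23 ppm HOCl: 2.23 / 0.3288 = 6.783 ppm.
FC to add: 6.783 − 0.2 = 6.583 mg/L as Cl₂.
Cl₂ equivalent: 6.583 mg/L × 31,700 L = 208.7 g.
Product at 67.9% available Cl: 208.7 / 0.679 = 307.3 g.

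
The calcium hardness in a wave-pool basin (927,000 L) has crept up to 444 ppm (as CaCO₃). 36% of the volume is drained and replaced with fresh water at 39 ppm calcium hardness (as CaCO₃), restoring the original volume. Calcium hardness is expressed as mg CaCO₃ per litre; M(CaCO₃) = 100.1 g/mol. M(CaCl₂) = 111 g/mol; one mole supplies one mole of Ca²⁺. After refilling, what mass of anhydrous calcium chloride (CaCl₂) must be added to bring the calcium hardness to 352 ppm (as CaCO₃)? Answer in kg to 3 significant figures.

After draining 36% and refilling: 444 × 0.64 + 39 × 0.36 = 298.2 ppm.
Deficit to target: 352 − 298.2 = 53.8 mg/L.
As CaCO₃: 53.8 mg/L × 927,000 L = 49,870 g; ÷ 100.1 = 498.2 mol Ca²⁺.
Mass: 498.2 × 111 = 55,300 g.

55.3 kg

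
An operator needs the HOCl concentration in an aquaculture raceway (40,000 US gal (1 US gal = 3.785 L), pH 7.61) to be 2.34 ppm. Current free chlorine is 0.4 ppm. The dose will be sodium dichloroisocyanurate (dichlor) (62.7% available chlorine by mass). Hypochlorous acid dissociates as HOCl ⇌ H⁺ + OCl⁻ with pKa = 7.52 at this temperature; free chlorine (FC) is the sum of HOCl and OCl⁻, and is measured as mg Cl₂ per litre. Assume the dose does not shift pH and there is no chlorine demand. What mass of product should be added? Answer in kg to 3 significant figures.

1.16 kg

Volume: 40,000 US gal × 3.785 L/gal = 151,400 L.
[OCl⁻]/[HOCl] = 10^(pH − pKa) = 10^(7.61 − 7.52) = 1.23; fraction as HOCl = 1/(1 + 1.23) = 0.4484.
Free chlorine required for 2.34 ppm HOCl: 2.34 / 0.4484 = 5.219 ppm.
FC to add: 5.219 − 0.4 = 4.819 mg/L as Cl₂.
Cl₂ equivalent: 4.819 mg/L × 151,400 L = 729.6 g.
Product at 62.7% available Cl: 729.6 / 0.627 = 1164 g.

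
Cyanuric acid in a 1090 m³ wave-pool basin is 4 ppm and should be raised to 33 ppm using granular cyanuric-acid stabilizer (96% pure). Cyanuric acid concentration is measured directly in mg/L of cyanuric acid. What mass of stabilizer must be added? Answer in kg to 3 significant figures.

32.9 kg

Volume: 1090 m³ = 1,090,000 L.
CYA to add: (33 − 4) = 29 mg/L × 1,090,000 L = 31,610 g cyanuric acid.
At 96% purity: 31,610 / 0.96 = 32,930 g product.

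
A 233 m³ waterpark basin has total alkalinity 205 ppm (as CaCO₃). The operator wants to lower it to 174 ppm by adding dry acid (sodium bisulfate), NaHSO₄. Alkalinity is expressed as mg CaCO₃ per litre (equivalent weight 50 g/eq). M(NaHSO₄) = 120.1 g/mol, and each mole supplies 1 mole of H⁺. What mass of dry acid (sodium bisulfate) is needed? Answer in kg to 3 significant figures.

Volume: 233 m³ = 233,000 L.
Alkalinity to neutralize: (205 − 174) = 31 mg/L as CaCO₃ × 233,000 L = 7223 g as CaCO₃.
Equivalents of H⁺ required: 7223 ÷ 50 g/eq = 144.5 eq = 144.5 mol NaHSO₄.
Mass of NaHSO₄: 144.5 × 120.1 = 17,350 g.

17.3 kg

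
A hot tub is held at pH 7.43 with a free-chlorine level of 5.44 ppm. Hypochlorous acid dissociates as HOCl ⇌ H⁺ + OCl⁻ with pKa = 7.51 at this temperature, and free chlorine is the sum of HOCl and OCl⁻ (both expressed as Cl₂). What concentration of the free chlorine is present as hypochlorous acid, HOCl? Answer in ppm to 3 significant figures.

2.97 ppm

[OCl⁻]/[HOCl] = 10^(pH − pKa) = 10^(7.43 − 7.51) = 10^-0.08 = 0.8318.
Fraction as HOCl = 1 / (1 + 0.8318) = 0.5459.
HOCl = 0.5459 × 5.44 ppm = 2.97 ppm.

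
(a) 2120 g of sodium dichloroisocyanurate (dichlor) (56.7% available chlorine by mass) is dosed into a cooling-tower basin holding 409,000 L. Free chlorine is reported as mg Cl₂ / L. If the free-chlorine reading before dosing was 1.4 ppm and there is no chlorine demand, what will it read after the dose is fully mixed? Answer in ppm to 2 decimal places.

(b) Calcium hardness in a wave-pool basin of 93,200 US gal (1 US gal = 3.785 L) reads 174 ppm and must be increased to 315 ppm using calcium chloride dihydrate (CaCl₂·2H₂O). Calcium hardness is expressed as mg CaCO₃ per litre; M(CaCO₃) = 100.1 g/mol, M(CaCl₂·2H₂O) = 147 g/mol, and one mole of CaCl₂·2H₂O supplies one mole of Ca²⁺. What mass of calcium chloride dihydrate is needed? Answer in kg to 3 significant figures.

(a) Available chlorine delivered: 2120 g × 0.567 = 1202 g as Cl₂.
(a) Concentration rise: 1202 g / 409,000 L = 2.939 mg/L = 2.94 ppm.
(a) Final FC: 1.4 + 2.94 = 4.34 ppm.

(b) Volume: 93,200 US gal × 3.785 L/gal = 352,762 L.
(b) Hardness to add: (315 − 174) = 141 mg/L as CaCO₃ × 352,762 L = 49,740 g as CaCO₃.
(b) Moles of Ca²⁺ (1 mol Ca²⁺ ≡ 1 mol CaCO₃): 49,740 / 100.1 g/mol = 496.9 mol.
(b) Mass of CaCl₂·2H₂O: 496.9 × 147 = 73,040 g.

(a) 4.34 ppm; (b) 73.0 kg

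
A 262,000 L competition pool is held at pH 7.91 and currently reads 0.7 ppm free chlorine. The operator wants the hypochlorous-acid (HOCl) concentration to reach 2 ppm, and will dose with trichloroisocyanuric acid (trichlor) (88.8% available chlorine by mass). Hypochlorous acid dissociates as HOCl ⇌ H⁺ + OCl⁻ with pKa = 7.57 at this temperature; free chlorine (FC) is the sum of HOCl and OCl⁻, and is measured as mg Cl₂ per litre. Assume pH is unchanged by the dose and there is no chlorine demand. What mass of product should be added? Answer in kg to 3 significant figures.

1.67 kg

[OCl⁻]/[HOCl] = 10^(pH − pKa) = 10^(7.91 − 7.57) = 2.188; fraction as HOCl = 1/(1 + 2.188) = 0.3137.
Free chlorine required for 2 ppm HOCl: 2 / 0.3137 = 6.376 ppm.
FC to add: 6.376 − 0.7 = 5.676 mg/L as Cl₂.
Cl₂ equivalent: 5.676 mg/L × 262,000 L = 1487 g.
Product at 88.8% available Cl: 1487 / 0.888 = 1675 g.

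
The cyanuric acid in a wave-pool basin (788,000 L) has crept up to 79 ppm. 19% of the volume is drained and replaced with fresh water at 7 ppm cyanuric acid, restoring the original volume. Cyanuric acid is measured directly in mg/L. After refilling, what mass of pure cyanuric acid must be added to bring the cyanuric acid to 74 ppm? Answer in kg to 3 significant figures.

6.84 kg

After draining 19% and refilling: 79 × 0.81 + 7 × 0.19 = 65.32 ppm.
Deficit to target: 74 − 65.32 = 8.68 mg/L.
Mass: 8.68 mg/L × 788,000 L = 6840 g cyanuric acid.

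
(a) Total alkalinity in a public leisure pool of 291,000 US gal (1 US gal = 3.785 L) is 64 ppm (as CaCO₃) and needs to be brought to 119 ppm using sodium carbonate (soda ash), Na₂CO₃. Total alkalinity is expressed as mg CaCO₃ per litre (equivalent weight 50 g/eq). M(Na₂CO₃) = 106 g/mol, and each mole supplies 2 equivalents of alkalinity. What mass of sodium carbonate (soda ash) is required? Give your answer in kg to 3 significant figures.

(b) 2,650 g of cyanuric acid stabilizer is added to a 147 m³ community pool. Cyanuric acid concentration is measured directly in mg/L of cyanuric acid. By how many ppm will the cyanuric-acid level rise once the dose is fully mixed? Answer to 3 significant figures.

(a) Volume: 291,000 US gal × 3.785 L/gal = 1,101,435 L.
(a) Alkalinity to add: (119 − 64) = 55 mg/L as CaCO₃ × 1,101,435 L = 60,580 g as CaCO₃.
(a) Equivalents: 60,580 g ÷ 50 g/eq = 1212 eq.
(a) Each mole of Na₂CO₃ supplies 2 eq, so 1212 / 2 = 605.8 mol.
(a) Mass: 605.8 mol × 106 g/mol = 64,210 g.

(b) Volume: 147 m³ = 147,000 L.
(b) Rise: 2,650 g / 147,000 L × 1000 = 18.03 mg/L.

(a) 64.2 kg; (b) 18.0 ppm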